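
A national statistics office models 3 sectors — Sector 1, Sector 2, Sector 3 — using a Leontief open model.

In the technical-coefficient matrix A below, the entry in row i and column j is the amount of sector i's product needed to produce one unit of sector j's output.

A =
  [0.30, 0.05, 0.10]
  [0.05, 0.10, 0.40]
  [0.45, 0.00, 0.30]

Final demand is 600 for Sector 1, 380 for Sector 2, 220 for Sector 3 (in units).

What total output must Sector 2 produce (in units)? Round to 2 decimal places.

x_2 = 925.72

I − A =
  [   0.70    -0.05    -0.10]
  [  -0.05     0.90    -0.40]
  [  -0.45     0.00     0.70]
Cofactors of I−A, C_ij = (−1)^(i+j)·(minor ij) (rows/columns in the sector order above):
  C_11 = (0.90)(0.70) − (-0.40)(0.00) = 0.6300
  C_12 = −[(-0.05)(0.70) − (-0.40)(-0.45)] = 0.2150
  C_13 = (-0.05)(0.00) − (0.90)(-0.45) = 0.4050
  C_21 = −[(-0.05)(0.70) − (-0.10)(0.00)] = 0.0350
  C_22 = (0.70)(0.70) − (-0.10)(-0.45) = 0.4450
  C_23 = −[(0.70)(0.00) − (-0.05)(-0.45)] = 0.0225
  C_31 = (-0.05)(-0.40) − (-0.10)(0.90) = 0.1100
  C_32 = −[(0.70)(-0.40) − (-0.10)(-0.05)] = 0.2850
  C_33 = (0.70)(0.90) − (-0.05)(-0.05) = 0.6275
det(I−A) = Σ_j (I−A)_1j·C_1j = (0.70)(0.6300) + (-0.05)(0.2150) + (-0.10)(0.4050) = 0.38975
adj(I−A) = Cᵀ =
  [ 0.6300   0.0350   0.1100]
  [ 0.2150   0.4450   0.2850]
  [ 0.4050   0.0225   0.6275]
(I − A)⁻¹ = adj(I−A) / det(I−A) ≈
  [   1.6164     0.0898     0.2822]
  [   0.5516     1.1418     0.7312]
  [   1.0391     0.0577     1.6100]
x = (I − A)⁻¹ d = adj(I−A)·d / det(I−A), with det(I−A) = 0.38975:
  x_1 = (0.6300·600 + 0.0350·380 + 0.1100·220) / 0.38975 = 415.50 / 0.38975 ≈ 1066.07
  x_2 = (0.2150·600 + 0.4450·380 + 0.2850·220) / 0.38975 = 360.80 / 0.38975 ≈ 925.72
  x_3 = (0.4050·600 + 0.0225·380 + 0.6275·220) / 0.38975 = 389.60 / 0.38975 ≈ 999.62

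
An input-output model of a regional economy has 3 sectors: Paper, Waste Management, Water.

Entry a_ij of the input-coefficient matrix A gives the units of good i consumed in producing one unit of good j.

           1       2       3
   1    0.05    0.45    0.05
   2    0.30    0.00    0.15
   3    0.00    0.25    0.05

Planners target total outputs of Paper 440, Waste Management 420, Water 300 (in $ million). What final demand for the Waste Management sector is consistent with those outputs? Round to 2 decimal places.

d_2 = 243.00

I − A =
  [   0.95    -0.45    -0.05]
  [  -0.30     1.00    -0.15]
  [   0.00    -0.25     0.95]
d = (I − A) x:
  d_1 = (+0.95)·440 + (-0.45)·420 + (-0.05)·300 = 214.00
  d_2 = (-0.30)·440 + (+1.00)·420 + (-0.15)·300 = 243.00
  d_3 = (+0.00)·440 + (-0.25)·420 + (+0.95)·300 = 180.00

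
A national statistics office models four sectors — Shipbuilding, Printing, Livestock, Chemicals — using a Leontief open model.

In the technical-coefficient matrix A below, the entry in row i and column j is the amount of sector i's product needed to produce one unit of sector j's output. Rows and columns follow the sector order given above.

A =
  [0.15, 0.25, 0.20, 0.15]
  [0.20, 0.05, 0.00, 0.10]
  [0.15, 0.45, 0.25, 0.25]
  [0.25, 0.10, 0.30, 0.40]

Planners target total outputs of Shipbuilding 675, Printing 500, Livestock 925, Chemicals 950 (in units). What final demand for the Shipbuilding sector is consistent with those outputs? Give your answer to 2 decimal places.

d_1 = 121.25

I − A =
  [   0.85    -0.25    -0.20    -0.15]
  [  -0.20     0.95     0.00    -0.10]
  [  -0.15    -0.45     0.75    -0.25]
  [  -0.25    -0.10    -0.30     0.60]
d = (I − A) x:
  d_1 = (+0.85)·675 + (-0.25)·500 + (-0.20)·925 + (-0.15)·950 = 121.25
  d_2 = (-0.20)·675 + (+0.95)·500 + (+0.00)·925 + (-0.10)·950 = 245.00
  d_3 = (-0.15)·675 + (-0.45)·500 + (+0.75)·925 + (-0.25)·950 = 130.00
  d_4 = (-0.25)·675 + (-0.10)·500 + (-0.30)·925 + (+0.60)·950 = 73.75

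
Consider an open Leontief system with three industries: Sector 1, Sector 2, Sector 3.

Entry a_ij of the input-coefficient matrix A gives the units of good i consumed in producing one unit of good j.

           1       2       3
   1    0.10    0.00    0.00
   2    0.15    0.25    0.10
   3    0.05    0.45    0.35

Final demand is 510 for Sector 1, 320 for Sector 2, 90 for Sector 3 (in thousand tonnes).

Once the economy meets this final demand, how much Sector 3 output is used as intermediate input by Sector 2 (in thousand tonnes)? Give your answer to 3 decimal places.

z_32 = 279.746

I − A =
  [   0.90     0.00     0.00]
  [  -0.15     0.75    -0.10]
  [  -0.05    -0.45     0.65]
Cofactors of I−A, C_ij = (−1)^(i+j)·(minor ij) (rows/columns in the sector order above):
  C_11 = (0.75)(0.65) − (-0.10)(-0.45) = 0.4425
  C_12 = −[(-0.15)(0.65) − (-0.10)(-0.05)] = 0.1025
  C_13 = (-0.15)(-0.45) − (0.75)(-0.05) = 0.1050
  C_21 = −[(0.00)(0.65) − (0.00)(-0.45)] = 0.0000
  C_22 = (0.90)(0.65) − (0.00)(-0.05) = 0.5850
  C_23 = −[(0.90)(-0.45) − (0.00)(-0.05)] = 0.4050
  C_31 = (0.00)(-0.10) − (0.00)(0.75) = 0.0000
  C_32 = −[(0.90)(-0.10) − (0.00)(-0.15)] = 0.0900
  C_33 = (0.90)(0.75) − (0.00)(-0.15) = 0.6750
det(I−A) = Σ_j (I−A)_1j·C_1j = (0.90)(0.4425) + (0.00)(0.1025) + (0.00)(0.1050) = 0.39825
adj(I−A) = Cᵀ =
  [ 0.4425   0.0000   0.0000]
  [ 0.1025   0.5850   0.0900]
  [ 0.1050   0.4050   0.6750]
(I − A)⁻¹ = adj(I−A) / det(I−A) ≈
  [   1.1111     0.0000     0.0000]
  [   0.2574     1.4689     0.2260]
  [   0.2637     1.0169     1.6949]
First solve x = (I − A)⁻¹ d = adj(I−A)·d / det(I−A); in particular x_2 = (0.1025·510 + 0.5850·320 + 0.0900·90) / 0.39825 = 247.575 / 0.39825 ≈ 621.65725.
Intermediate flow from 3 to 2: z_32 = a_32 · x_2 = 0.45 × 247.575 / 0.39825 = 111.40875 / 0.39825 ≈ 279.746.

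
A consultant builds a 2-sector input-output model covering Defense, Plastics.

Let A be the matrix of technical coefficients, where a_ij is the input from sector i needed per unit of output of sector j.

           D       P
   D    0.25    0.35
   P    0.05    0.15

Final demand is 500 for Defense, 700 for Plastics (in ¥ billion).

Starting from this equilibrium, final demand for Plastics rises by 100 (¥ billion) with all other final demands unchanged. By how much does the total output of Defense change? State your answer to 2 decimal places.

Δx_D = 56.45

I − A =
  [   0.75    -0.35]
  [  -0.05     0.85]
det(I−A) = (0.75)(0.85) − (-0.35)(-0.05) = 0.6200
adj(I−A) = [[0.85, 0.35], [0.05, 0.75]]
(I − A)⁻¹ = adj(I−A) / det(I−A) ≈
  [   1.3710     0.5645]
  [   0.0806     1.2097]
Δx = (I − A)⁻¹ Δd with Δd having +100 in the Plastics component and 0 elsewhere.
So Δx_D = L_DP · (+100), where L_DP = adj(I−A)_DP / det(I−A) = 0.35 / 0.6200.
Δx_D = 0.35 × (+100) / 0.6200 = 35.00 / 0.6200 ≈ 56.45.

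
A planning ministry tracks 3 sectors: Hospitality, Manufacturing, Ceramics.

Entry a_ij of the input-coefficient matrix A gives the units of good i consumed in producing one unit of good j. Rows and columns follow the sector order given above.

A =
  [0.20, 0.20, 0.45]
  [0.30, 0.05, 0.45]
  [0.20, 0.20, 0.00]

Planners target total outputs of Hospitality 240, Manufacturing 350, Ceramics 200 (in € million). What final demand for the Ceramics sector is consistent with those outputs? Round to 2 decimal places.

d_3 = 82.00

I − A =
  [   0.80    -0.20    -0.45]
  [  -0.30     0.95    -0.45]
  [  -0.20    -0.20     1.00]
d = (I − A) x:
  d_1 = (+0.80)·240 + (-0.20)·350 + (-0.45)·200 = 32.00
  d_2 = (-0.30)·240 + (+0.95)·350 + (-0.45)·200 = 170.50
  d_3 = (-0.20)·240 + (-0.20)·350 + (+1.00)·200 = 82.00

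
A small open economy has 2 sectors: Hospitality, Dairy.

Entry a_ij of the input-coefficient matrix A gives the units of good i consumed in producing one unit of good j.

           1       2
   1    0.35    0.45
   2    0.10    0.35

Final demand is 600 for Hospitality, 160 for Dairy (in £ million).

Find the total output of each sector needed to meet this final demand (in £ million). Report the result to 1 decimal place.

x_1 = 1223.8, x_2 = 434.4

I − A =
  [   0.65    -0.45]
  [  -0.10     0.65]
det(I−A) = (0.65)(0.65) − (-0.45)(-0.10) = 0.3775
adj(I−A) = [[0.65, 0.45], [0.10, 0.65]]
(I − A)⁻¹ = adj(I−A) / det(I−A) ≈
  [   1.7219     1.1921]
  [   0.2649     1.7219]
x = (I − A)⁻¹ d = adj(I−A)·d / det(I−A), with det(I−A) = 0.3775:
  x_1 = (0.65·600 + 0.45·160) / 0.3775 = 462.00 / 0.3775 ≈ 1223.8
  x_2 = (0.10·600 + 0.65·160) / 0.3775 = 164.00 / 0.3775 ≈ 434.4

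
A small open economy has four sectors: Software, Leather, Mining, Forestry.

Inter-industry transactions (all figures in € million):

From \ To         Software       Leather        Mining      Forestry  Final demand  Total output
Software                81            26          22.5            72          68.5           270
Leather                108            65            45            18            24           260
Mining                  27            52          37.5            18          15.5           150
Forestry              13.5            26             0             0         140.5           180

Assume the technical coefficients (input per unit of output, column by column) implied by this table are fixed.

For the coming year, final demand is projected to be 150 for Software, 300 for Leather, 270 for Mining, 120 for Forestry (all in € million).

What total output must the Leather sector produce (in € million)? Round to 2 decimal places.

Technical coefficients a_ij = z_ij / X_j:
  a_SS = 81/270 = 0.30, a_LS = 108/270 = 0.40, a_MS = 27/270 = 0.10, a_FS = 13.5/270 = 0.05
  a_SL = 26/260 = 0.10, a_LL = 65/260 = 0.25, a_ML = 52/260 = 0.20, a_FL = 26/260 = 0.10
  a_SM = 22.5/150 = 0.15, a_LM = 45/150 = 0.30, a_MM = 37.5/150 = 0.25, a_FM = 0/150 = 0.00
  a_SF = 72/180 = 0.40, a_LF = 18/180 = 0.10, a_MF = 18/180 = 0.10, a_FF = 0/180 = 0.00
I − A =
  [   0.70    -0.10    -0.15    -0.40]
  [  -0.40     0.75    -0.30    -0.10]
  [  -0.10    -0.20     0.75    -0.10]
  [  -0.05    -0.10     0.00     1.00]
Compute the cofactors C_ij = (−1)^(i+j)·(3×3 minor ij) of I−A; the adjugate is their transpose:
adj(I−A) = Cᵀ =
  [ 0.492000   0.136500   0.153000   0.225750]
  [ 0.335250   0.494250   0.264750   0.210000]
  [ 0.162750   0.157500   0.446500   0.125500]
  [ 0.058125   0.056250   0.034125   0.295500]
det(I−A) = Σ_j (I−A)_1j·C_1j = (0.70)(0.492000) + (-0.10)(0.335250) + (-0.15)(0.162750) + (-0.40)(0.058125) = 0.2632125
(I − A)⁻¹ = adj(I−A) / det(I−A) ≈
  [   1.8692     0.5186     0.5813     0.8577]
  [   1.2737     1.8778     1.0058     0.7978]
  [   0.6183     0.5984     1.6963     0.4768]
  [   0.2208     0.2137     0.1296     1.1227]
x = (I − A)⁻¹ d = adj(I−A)·d / det(I−A), with det(I−A) = 0.2632125:
  x_S = (0.492000·150 + 0.136500·300 + 0.153000·270 + 0.225750·120) / 0.2632125 = 183.15 / 0.2632125 ≈ 695.83
  x_L = (0.335250·150 + 0.494250·300 + 0.264750·270 + 0.210000·120) / 0.2632125 = 295.245 / 0.2632125 ≈ 1121.70
  x_M = (0.162750·150 + 0.157500·300 + 0.446500·270 + 0.125500·120) / 0.2632125 = 207.2775 / 0.2632125 ≈ 787.49
  x_F = (0.058125·150 + 0.056250·300 + 0.034125·270 + 0.295500·120) / 0.2632125 = 70.2675 / 0.2632125 ≈ 266.96

x_L = 1121.70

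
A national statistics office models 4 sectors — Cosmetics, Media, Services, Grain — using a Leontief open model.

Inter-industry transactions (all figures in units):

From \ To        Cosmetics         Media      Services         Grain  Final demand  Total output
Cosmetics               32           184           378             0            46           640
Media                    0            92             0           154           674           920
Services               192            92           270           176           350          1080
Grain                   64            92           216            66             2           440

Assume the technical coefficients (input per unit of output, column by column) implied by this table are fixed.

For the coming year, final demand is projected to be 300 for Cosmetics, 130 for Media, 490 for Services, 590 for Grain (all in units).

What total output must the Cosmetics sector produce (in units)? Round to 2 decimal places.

x_1 = 1174.36

Technical coefficients a_ij = z_ij / X_j:
  a_11 = 32/640 = 0.05, a_21 = 0/640 = 0.00, a_31 = 192/640 = 0.30, a_41 = 64/640 = 0.10
  a_12 = 184/920 = 0.20, a_22 = 92/920 = 0.10, a_32 = 92/920 = 0.10, a_42 = 92/920 = 0.10
  a_13 = 378/1080 = 0.35, a_23 = 0/1080 = 0.00, a_33 = 270/1080 = 0.25, a_43 = 216/1080 = 0.20
  a_14 = 0/440 = 0.00, a_24 = 154/440 = 0.35, a_34 = 176/440 = 0.40, a_44 = 66/440 = 0.15
I − A =
  [   0.95    -0.20    -0.35     0.00]
  [   0.00     0.90     0.00    -0.35]
  [  -0.30    -0.10     0.75    -0.40]
  [  -0.10    -0.10    -0.20     0.85]
Compute the cofactors C_ij = (−1)^(i+j)·(3×3 minor ij) of I−A; the adjugate is their transpose:
adj(I−A) = Cᵀ =
  [ 0.468500   0.155250   0.269500   0.190750]
  [ 0.047250   0.426375   0.078750   0.212625]
  [ 0.258500   0.177750   0.686500   0.396250]
  [ 0.121500   0.110250   0.202500   0.546750]
det(I−A) = Σ_j (I−A)_1j·C_1j = (0.95)(0.468500) + (-0.20)(0.047250) + (-0.35)(0.258500) + (0.00)(0.121500) = 0.34515
(I − A)⁻¹ = adj(I−A) / det(I−A) ≈
  [   1.3574     0.4498     0.7808     0.5527]
  [   0.1369     1.2353     0.2282     0.6160]
  [   0.7489     0.5150     1.9890     1.1481]
  [   0.3520     0.3194     0.5867     1.5841]
x = (I − A)⁻¹ d = adj(I−A)·d / det(I−A), with det(I−A) = 0.34515:
  x_1 = (0.468500·300 + 0.155250·130 + 0.269500·490 + 0.190750·590) / 0.34515 = 405.33 / 0.34515 ≈ 1174.36
  x_2 = (0.047250·300 + 0.426375·130 + 0.078750·490 + 0.212625·590) / 0.34515 = 233.64 / 0.34515 ≈ 676.92
  x_3 = (0.258500·300 + 0.177750·130 + 0.686500·490 + 0.396250·590) / 0.34515 = 670.83 / 0.34515 ≈ 1943.59
  x_4 = (0.121500·300 + 0.110250·130 + 0.202500·490 + 0.546750·590) / 0.34515 = 472.59 / 0.34515 ≈ 1369.23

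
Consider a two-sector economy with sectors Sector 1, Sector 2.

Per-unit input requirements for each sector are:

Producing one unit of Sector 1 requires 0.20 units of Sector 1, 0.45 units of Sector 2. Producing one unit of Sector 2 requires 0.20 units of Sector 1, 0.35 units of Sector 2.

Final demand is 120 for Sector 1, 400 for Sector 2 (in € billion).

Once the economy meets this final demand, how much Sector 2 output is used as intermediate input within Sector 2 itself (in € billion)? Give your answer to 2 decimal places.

I − A =
  [   0.80    -0.20]
  [  -0.45     0.65]
det(I−A) = (0.80)(0.65) − (-0.20)(-0.45) = 0.4300
adj(I−A) = [[0.65, 0.20], [0.45, 0.80]]
(I − A)⁻¹ = adj(I−A) / det(I−A) ≈
  [   1.5116     0.4651]
  [   1.0465     1.8605]
First solve x = (I − A)⁻¹ d = adj(I−A)·d / det(I−A); in particular x_2 = (0.45·120 + 0.80·400) / 0.4300 = 374.00 / 0.4300 ≈ 869.7674.
Intermediate flow from 2 to 2: z_22 = a_22 · x_2 = 0.35 × 374.00 / 0.4300 = 130.90 / 0.4300 ≈ 304.42.

z_22 = 304.42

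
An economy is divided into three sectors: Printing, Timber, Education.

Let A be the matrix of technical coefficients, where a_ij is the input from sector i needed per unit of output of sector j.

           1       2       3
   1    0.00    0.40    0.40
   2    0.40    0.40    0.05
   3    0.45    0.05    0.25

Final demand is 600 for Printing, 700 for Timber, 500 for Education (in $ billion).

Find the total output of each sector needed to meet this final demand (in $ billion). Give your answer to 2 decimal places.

x_1 = 3074.07, x_2 = 3444.44, x_3 = 2740.74

I − A =
  [   1.00    -0.40    -0.40]
  [  -0.40     0.60    -0.05]
  [  -0.45    -0.05     0.75]
Cofactors of I−A, C_ij = (−1)^(i+j)·(minor ij) (rows/columns in the sector order above):
  C_11 = (0.60)(0.75) − (-0.05)(-0.05) = 0.4475
  C_12 = −[(-0.40)(0.75) − (-0.05)(-0.45)] = 0.3225
  C_13 = (-0.40)(-0.05) − (0.60)(-0.45) = 0.2900
  C_21 = −[(-0.40)(0.75) − (-0.40)(-0.05)] = 0.3200
  C_22 = (1.00)(0.75) − (-0.40)(-0.45) = 0.5700
  C_23 = −[(1.00)(-0.05) − (-0.40)(-0.45)] = 0.2300
  C_31 = (-0.40)(-0.05) − (-0.40)(0.60) = 0.2600
  C_32 = −[(1.00)(-0.05) − (-0.40)(-0.40)] = 0.2100
  C_33 = (1.00)(0.60) − (-0.40)(-0.40) = 0.4400
det(I−A) = Σ_j (I−A)_1j·C_1j = (1.00)(0.4475) + (-0.40)(0.3225) + (-0.40)(0.2900) = 0.2025
adj(I−A) = Cᵀ =
  [ 0.4475   0.3200   0.2600]
  [ 0.3225   0.5700   0.2100]
  [ 0.2900   0.2300   0.4400]
(I − A)⁻¹ = adj(I−A) / det(I−A) ≈
  [   2.2099     1.5802     1.2840]
  [   1.5926     2.8148     1.0370]
  [   1.4321     1.1358     2.1728]
x = (I − A)⁻¹ d = adj(I−A)·d / det(I−A), with det(I−A) = 0.2025:
  x_1 = (0.4475·600 + 0.3200·700 + 0.2600·500) / 0.2025 = 622.50 / 0.2025 ≈ 3074.07
  x_2 = (0.3225·600 + 0.5700·700 + 0.2100·500) / 0.2025 = 697.50 / 0.2025 ≈ 3444.44
  x_3 = (0.2900·600 + 0.2300·700 + 0.4400·500) / 0.2025 = 555.00 / 0.2025 ≈ 2740.74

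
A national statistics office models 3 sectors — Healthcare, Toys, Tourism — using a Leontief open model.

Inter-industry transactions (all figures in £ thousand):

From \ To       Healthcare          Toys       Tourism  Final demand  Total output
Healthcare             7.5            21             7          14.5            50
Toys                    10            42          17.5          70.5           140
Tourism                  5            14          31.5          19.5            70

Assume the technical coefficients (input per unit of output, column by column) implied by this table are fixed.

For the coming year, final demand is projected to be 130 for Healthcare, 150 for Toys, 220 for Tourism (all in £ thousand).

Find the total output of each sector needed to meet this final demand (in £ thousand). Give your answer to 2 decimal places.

Technical coefficients a_ij = z_ij / X_j:
  a_11 = 7.5/50 = 0.15, a_21 = 10/50 = 0.20, a_31 = 5/50 = 0.10
  a_12 = 21/140 = 0.15, a_22 = 42/140 = 0.30, a_32 = 14/140 = 0.10
  a_13 = 7/70 = 0.10, a_23 = 17.5/70 = 0.25, a_33 = 31.5/70 = 0.45
I − A =
  [   0.85    -0.15    -0.10]
  [  -0.20     0.70    -0.25]
  [  -0.10    -0.10     0.55]
Cofactors of I−A, C_ij = (−1)^(i+j)·(minor ij) (rows/columns in the sector order above):
  C_11 = (0.70)(0.55) − (-0.25)(-0.10) = 0.3600
  C_12 = −[(-0.20)(0.55) − (-0.25)(-0.10)] = 0.1350
  C_13 = (-0.20)(-0.10) − (0.70)(-0.10) = 0.0900
  C_21 = −[(-0.15)(0.55) − (-0.10)(-0.10)] = 0.0925
  C_22 = (0.85)(0.55) − (-0.10)(-0.10) = 0.4575
  C_23 = −[(0.85)(-0.10) − (-0.15)(-0.10)] = 0.1000
  C_31 = (-0.15)(-0.25) − (-0.10)(0.70) = 0.1075
  C_32 = −[(0.85)(-0.25) − (-0.10)(-0.20)] = 0.2325
  C_33 = (0.85)(0.70) − (-0.15)(-0.20) = 0.5650
det(I−A) = Σ_j (I−A)_1j·C_1j = (0.85)(0.3600) + (-0.15)(0.1350) + (-0.10)(0.0900) = 0.27675
adj(I−A) = Cᵀ =
  [ 0.3600   0.0925   0.1075]
  [ 0.1350   0.4575   0.2325]
  [ 0.0900   0.1000   0.5650]
(I − A)⁻¹ = adj(I−A) / det(I−A) ≈
  [   1.3008     0.3342     0.3884]
  [   0.4878     1.6531     0.8401]
  [   0.3252     0.3613     2.0416]
x = (I − A)⁻¹ d = adj(I−A)·d / det(I−A), with det(I−A) = 0.27675:
  x_1 = (0.3600·130 + 0.0925·150 + 0.1075·220) / 0.27675 = 84.325 / 0.27675 ≈ 304.70
  x_2 = (0.1350·130 + 0.4575·150 + 0.2325·220) / 0.27675 = 137.325 / 0.27675 ≈ 496.21
  x_3 = (0.0900·130 + 0.1000·150 + 0.5650·220) / 0.27675 = 151.00 / 0.27675 ≈ 545.62

x_1 = 304.70, x_2 = 496.21, x_3 = 545.62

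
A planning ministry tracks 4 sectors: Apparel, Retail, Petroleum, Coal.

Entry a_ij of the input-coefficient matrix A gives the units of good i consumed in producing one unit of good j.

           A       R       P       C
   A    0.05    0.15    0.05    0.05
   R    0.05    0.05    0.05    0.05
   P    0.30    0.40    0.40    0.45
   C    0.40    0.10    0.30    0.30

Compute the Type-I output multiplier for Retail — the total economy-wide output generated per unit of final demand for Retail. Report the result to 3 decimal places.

I − A =
  [   0.95    -0.15    -0.05    -0.05]
  [  -0.05     0.95    -0.05    -0.05]
  [  -0.30    -0.40     0.60    -0.45]
  [  -0.40    -0.10    -0.30     0.70]
Compute the cofactors C_ij = (−1)^(i+j)·(3×3 minor ij) of I−A; the adjugate is their transpose:
adj(I−A) = Cᵀ =
  [ 0.24550   0.06800   0.05500   0.05775]
  [ 0.05025   0.23475   0.05000   0.05250]
  [ 0.39325   0.36075   0.59950   0.43925]
  [ 0.31600   0.22700   0.29550   0.50050]
det(I−A) = Σ_j (I−A)_1j·C_1j = (0.95)(0.24550) + (-0.15)(0.05025) + (-0.05)(0.39325) + (-0.05)(0.31600) = 0.190225
(I − A)⁻¹ = adj(I−A) / det(I−A) ≈
  [   1.2906     0.3575     0.2891     0.3036]
  [   0.2642     1.2341     0.2628     0.2760]
  [   2.0673     1.8964     3.1515     2.3091]
  [   1.6612     1.1933     1.5534     2.6311]
The output multiplier for sector j is the column-j sum of the Leontief inverse (I − A)⁻¹ = adj(I−A) / det(I−A).
Column R of adj(I−A): (0.06800, 0.23475, 0.36075, 0.22700); det(I−A) = 0.190225.
m_R = (0.06800 + 0.23475 + 0.36075 + 0.22700) / 0.190225 = 0.8905 / 0.190225 ≈ 4.681.

m_R = 4.681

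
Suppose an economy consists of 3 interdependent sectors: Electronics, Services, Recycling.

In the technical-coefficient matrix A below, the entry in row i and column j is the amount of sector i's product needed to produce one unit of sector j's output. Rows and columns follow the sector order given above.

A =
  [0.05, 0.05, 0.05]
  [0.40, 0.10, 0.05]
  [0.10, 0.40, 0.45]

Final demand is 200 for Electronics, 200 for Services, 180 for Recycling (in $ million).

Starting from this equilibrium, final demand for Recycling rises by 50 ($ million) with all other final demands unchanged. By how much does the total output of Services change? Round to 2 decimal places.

I − A =
  [   0.95    -0.05    -0.05]
  [  -0.40     0.90    -0.05]
  [  -0.10    -0.40     0.55]
Cofactors of I−A, C_ij = (−1)^(i+j)·(minor ij) (rows/columns in the sector order above):
  C_11 = (0.90)(0.55) − (-0.05)(-0.40) = 0.4750
  C_12 = −[(-0.40)(0.55) − (-0.05)(-0.10)] = 0.2250
  C_13 = (-0.40)(-0.40) − (0.90)(-0.10) = 0.2500
  C_21 = −[(-0.05)(0.55) − (-0.05)(-0.40)] = 0.0475
  C_22 = (0.95)(0.55) − (-0.05)(-0.10) = 0.5175
  C_23 = −[(0.95)(-0.40) − (-0.05)(-0.10)] = 0.3850
  C_31 = (-0.05)(-0.05) − (-0.05)(0.90) = 0.0475
  C_32 = −[(0.95)(-0.05) − (-0.05)(-0.40)] = 0.0675
  C_33 = (0.95)(0.90) − (-0.05)(-0.40) = 0.8350
det(I−A) = Σ_j (I−A)_1j·C_1j = (0.95)(0.4750) + (-0.05)(0.2250) + (-0.05)(0.2500) = 0.4275
adj(I−A) = Cᵀ =
  [ 0.4750   0.0475   0.0475]
  [ 0.2250   0.5175   0.0675]
  [ 0.2500   0.3850   0.8350]
(I − A)⁻¹ = adj(I−A) / det(I−A) ≈
  [   1.1111     0.1111     0.1111]
  [   0.5263     1.2105     0.1579]
  [   0.5848     0.9006     1.9532]
Δx = (I − A)⁻¹ Δd with Δd having +50 in the Recycling component and 0 elsewhere.
So Δx_S = L_SR · (+50), where L_SR = adj(I−A)_SR / det(I−A) = 0.0675 / 0.4275.
Δx_S = 0.0675 × (+50) / 0.4275 = 3.375 / 0.4275 ≈ 7.89.

Δx_S = 7.89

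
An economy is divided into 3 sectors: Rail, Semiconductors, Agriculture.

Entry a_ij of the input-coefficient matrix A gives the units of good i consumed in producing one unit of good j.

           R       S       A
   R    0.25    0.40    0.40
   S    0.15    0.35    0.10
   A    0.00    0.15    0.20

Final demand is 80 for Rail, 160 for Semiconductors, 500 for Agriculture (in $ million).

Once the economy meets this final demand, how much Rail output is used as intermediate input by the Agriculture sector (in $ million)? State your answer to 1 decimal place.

I − A =
  [   0.75    -0.40    -0.40]
  [  -0.15     0.65    -0.10]
  [   0.00    -0.15     0.80]
Cofactors of I−A, C_ij = (−1)^(i+j)·(minor ij) (rows/columns in the sector order above):
  C_11 = (0.65)(0.80) − (-0.10)(-0.15) = 0.5050
  C_12 = −[(-0.15)(0.80) − (-0.10)(0.00)] = 0.1200
  C_13 = (-0.15)(-0.15) − (0.65)(0.00) = 0.0225
  C_21 = −[(-0.40)(0.80) − (-0.40)(-0.15)] = 0.3800
  C_22 = (0.75)(0.80) − (-0.40)(0.00) = 0.6000
  C_23 = −[(0.75)(-0.15) − (-0.40)(0.00)] = 0.1125
  C_31 = (-0.40)(-0.10) − (-0.40)(0.65) = 0.3000
  C_32 = −[(0.75)(-0.10) − (-0.40)(-0.15)] = 0.1350
  C_33 = (0.75)(0.65) − (-0.40)(-0.15) = 0.4275
det(I−A) = Σ_j (I−A)_1j·C_1j = (0.75)(0.5050) + (-0.40)(0.1200) + (-0.40)(0.0225) = 0.32175
adj(I−A) = Cᵀ =
  [ 0.5050   0.3800   0.3000]
  [ 0.1200   0.6000   0.1350]
  [ 0.0225   0.1125   0.4275]
(I − A)⁻¹ = adj(I−A) / det(I−A) ≈
  [   1.5695     1.1810     0.9324]
  [   0.3730     1.8648     0.4196]
  [   0.0699     0.3497     1.3287]
First solve x = (I − A)⁻¹ d = adj(I−A)·d / det(I−A); in particular x_A = (0.0225·80 + 0.1125·160 + 0.4275·500) / 0.32175 = 233.55 / 0.32175 ≈ 725.874.
Intermediate flow from R to A: z_RA = a_RA · x_A = 0.40 × 233.55 / 0.32175 = 93.42 / 0.32175 ≈ 290.3.

z_RA = 290.3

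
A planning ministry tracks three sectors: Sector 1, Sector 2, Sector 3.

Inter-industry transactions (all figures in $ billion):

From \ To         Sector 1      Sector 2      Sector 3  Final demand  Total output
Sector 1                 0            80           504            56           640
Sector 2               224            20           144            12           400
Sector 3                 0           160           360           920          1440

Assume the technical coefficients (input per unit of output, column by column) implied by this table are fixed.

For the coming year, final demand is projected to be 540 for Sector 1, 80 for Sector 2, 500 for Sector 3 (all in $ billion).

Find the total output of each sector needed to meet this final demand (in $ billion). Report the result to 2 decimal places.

Technical coefficients a_ij = z_ij / X_j:
  a_11 = 0/640 = 0.00, a_21 = 224/640 = 0.35, a_31 = 0/640 = 0.00
  a_12 = 80/400 = 0.20, a_22 = 20/400 = 0.05, a_32 = 160/400 = 0.40
  a_13 = 504/1440 = 0.35, a_23 = 144/1440 = 0.10, a_33 = 360/1440 = 0.25
I − A =
  [   1.00    -0.20    -0.35]
  [  -0.35     0.95    -0.10]
  [   0.00    -0.40     0.75]
Cofactors of I−A, C_ij = (−1)^(i+j)·(minor ij) (rows/columns in the sector order above):
  C_11 = (0.95)(0.75) − (-0.10)(-0.40) = 0.6725
  C_12 = −[(-0.35)(0.75) − (-0.10)(0.00)] = 0.2625
  C_13 = (-0.35)(-0.40) − (0.95)(0.00) = 0.1400
  C_21 = −[(-0.20)(0.75) − (-0.35)(-0.40)] = 0.2900
  C_22 = (1.00)(0.75) − (-0.35)(0.00) = 0.7500
  C_23 = −[(1.00)(-0.40) − (-0.20)(0.00)] = 0.4000
  C_31 = (-0.20)(-0.10) − (-0.35)(0.95) = 0.3525
  C_32 = −[(1.00)(-0.10) − (-0.35)(-0.35)] = 0.2225
  C_33 = (1.00)(0.95) − (-0.20)(-0.35) = 0.8800
det(I−A) = Σ_j (I−A)_1j·C_1j = (1.00)(0.6725) + (-0.20)(0.2625) + (-0.35)(0.1400) = 0.5710
adj(I−A) = Cᵀ =
  [ 0.6725   0.2900   0.3525]
  [ 0.2625   0.7500   0.2225]
  [ 0.1400   0.4000   0.8800]
(I − A)⁻¹ = adj(I−A) / det(I−A) ≈
  [   1.1778     0.5079     0.6173]
  [   0.4597     1.3135     0.3897]
  [   0.2452     0.7005     1.5412]
x = (I − A)⁻¹ d = adj(I−A)·d / det(I−A), with det(I−A) = 0.5710:
  x_1 = (0.6725·540 + 0.2900·80 + 0.3525·500) / 0.5710 = 562.60 / 0.5710 ≈ 985.29
  x_2 = (0.2625·540 + 0.7500·80 + 0.2225·500) / 0.5710 = 313.00 / 0.5710 ≈ 548.16
  x_3 = (0.1400·540 + 0.4000·80 + 0.8800·500) / 0.5710 = 547.60 / 0.5710 ≈ 959.02

x_1 = 985.29, x_2 = 548.16, x_3 = 959.02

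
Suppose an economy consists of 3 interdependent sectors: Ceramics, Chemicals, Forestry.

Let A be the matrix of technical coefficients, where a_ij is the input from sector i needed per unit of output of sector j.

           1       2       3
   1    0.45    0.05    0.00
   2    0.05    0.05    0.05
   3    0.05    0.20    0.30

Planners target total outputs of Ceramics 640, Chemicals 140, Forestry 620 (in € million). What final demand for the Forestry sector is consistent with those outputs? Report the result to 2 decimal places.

I − A =
  [   0.55    -0.05     0.00]
  [  -0.05     0.95    -0.05]
  [  -0.05    -0.20     0.70]
d = (I − A) x:
  d_1 = (+0.55)·640 + (-0.05)·140 + (+0.00)·620 = 345.00
  d_2 = (-0.05)·640 + (+0.95)·140 + (-0.05)·620 = 70.00
  d_3 = (-0.05)·640 + (-0.20)·140 + (+0.70)·620 = 374.00

d_3 = 374.00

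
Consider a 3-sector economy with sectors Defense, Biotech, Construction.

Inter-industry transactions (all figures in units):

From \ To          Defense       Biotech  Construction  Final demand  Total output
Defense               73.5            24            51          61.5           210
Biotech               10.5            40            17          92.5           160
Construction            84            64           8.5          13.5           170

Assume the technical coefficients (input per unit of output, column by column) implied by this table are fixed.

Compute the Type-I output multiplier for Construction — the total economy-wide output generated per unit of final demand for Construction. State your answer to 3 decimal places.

m_3 = 2.439

Technical coefficients a_ij = z_ij / X_j:
  a_11 = 73.5/210 = 0.35, a_21 = 10.5/210 = 0.05, a_31 = 84/210 = 0.40
  a_12 = 24/160 = 0.15, a_22 = 40/160 = 0.25, a_32 = 64/160 = 0.40
  a_13 = 51/170 = 0.30, a_23 = 17/170 = 0.10, a_33 = 8.5/170 = 0.05
I − A =
  [   0.65    -0.15    -0.30]
  [  -0.05     0.75    -0.10]
  [  -0.40    -0.40     0.95]
Cofactors of I−A, C_ij = (−1)^(i+j)·(minor ij) (rows/columns in the sector order above):
  C_11 = (0.75)(0.95) − (-0.10)(-0.40) = 0.6725
  C_12 = −[(-0.05)(0.95) − (-0.10)(-0.40)] = 0.0875
  C_13 = (-0.05)(-0.40) − (0.75)(-0.40) = 0.3200
  C_21 = −[(-0.15)(0.95) − (-0.30)(-0.40)] = 0.2625
  C_22 = (0.65)(0.95) − (-0.30)(-0.40) = 0.4975
  C_23 = −[(0.65)(-0.40) − (-0.15)(-0.40)] = 0.3200
  C_31 = (-0.15)(-0.10) − (-0.30)(0.75) = 0.2400
  C_32 = −[(0.65)(-0.10) − (-0.30)(-0.05)] = 0.0800
  C_33 = (0.65)(0.75) − (-0.15)(-0.05) = 0.4800
det(I−A) = Σ_j (I−A)_1j·C_1j = (0.65)(0.6725) + (-0.15)(0.0875) + (-0.30)(0.3200) = 0.3280
adj(I−A) = Cᵀ =
  [ 0.6725   0.2625   0.2400]
  [ 0.0875   0.4975   0.0800]
  [ 0.3200   0.3200   0.4800]
(I − A)⁻¹ = adj(I−A) / det(I−A) ≈
  [   2.0503     0.8003     0.7317]
  [   0.2668     1.5168     0.2439]
  [   0.9756     0.9756     1.4634]
The output multiplier for sector j is the column-j sum of the Leontief inverse (I − A)⁻¹ = adj(I−A) / det(I−A).
Column 3 of adj(I−A): (0.2400, 0.0800, 0.4800); det(I−A) = 0.3280.
m_3 = (0.2400 + 0.0800 + 0.4800) / 0.3280 = 0.80 / 0.3280 ≈ 2.439.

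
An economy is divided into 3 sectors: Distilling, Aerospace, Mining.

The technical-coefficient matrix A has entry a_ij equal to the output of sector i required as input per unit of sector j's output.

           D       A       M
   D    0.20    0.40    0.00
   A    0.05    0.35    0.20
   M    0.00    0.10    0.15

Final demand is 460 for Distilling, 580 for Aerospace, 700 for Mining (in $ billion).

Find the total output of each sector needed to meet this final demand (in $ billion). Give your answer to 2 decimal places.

I − A =
  [   0.80    -0.40     0.00]
  [  -0.05     0.65    -0.20]
  [   0.00    -0.10     0.85]
Cofactors of I−A, C_ij = (−1)^(i+j)·(minor ij) (rows/columns in the sector order above):
  C_11 = (0.65)(0.85) − (-0.20)(-0.10) = 0.5325
  C_12 = −[(-0.05)(0.85) − (-0.20)(0.00)] = 0.0425
  C_13 = (-0.05)(-0.10) − (0.65)(0.00) = 0.0050
  C_21 = −[(-0.40)(0.85) − (0.00)(-0.10)] = 0.3400
  C_22 = (0.80)(0.85) − (0.00)(0.00) = 0.6800
  C_23 = −[(0.80)(-0.10) − (-0.40)(0.00)] = 0.0800
  C_31 = (-0.40)(-0.20) − (0.00)(0.65) = 0.0800
  C_32 = −[(0.80)(-0.20) − (0.00)(-0.05)] = 0.1600
  C_33 = (0.80)(0.65) − (-0.40)(-0.05) = 0.5000
det(I−A) = Σ_j (I−A)_1j·C_1j = (0.80)(0.5325) + (-0.40)(0.0425) + (0.00)(0.0050) = 0.4090
adj(I−A) = Cᵀ =
  [ 0.5325   0.3400   0.0800]
  [ 0.0425   0.6800   0.1600]
  [ 0.0050   0.0800   0.5000]
(I − A)⁻¹ = adj(I−A) / det(I−A) ≈
  [   1.3020     0.8313     0.1956]
  [   0.1039     1.6626     0.3912]
  [   0.0122     0.1956     1.2225]
x = (I − A)⁻¹ d = adj(I−A)·d / det(I−A), with det(I−A) = 0.4090:
  x_D = (0.5325·460 + 0.3400·580 + 0.0800·700) / 0.4090 = 498.15 / 0.4090 ≈ 1217.97
  x_A = (0.0425·460 + 0.6800·580 + 0.1600·700) / 0.4090 = 525.95 / 0.4090 ≈ 1285.94
  x_M = (0.0050·460 + 0.0800·580 + 0.5000·700) / 0.4090 = 398.70 / 0.4090 ≈ 974.82

x_D = 1217.97, x_A = 1285.94, x_M = 974.82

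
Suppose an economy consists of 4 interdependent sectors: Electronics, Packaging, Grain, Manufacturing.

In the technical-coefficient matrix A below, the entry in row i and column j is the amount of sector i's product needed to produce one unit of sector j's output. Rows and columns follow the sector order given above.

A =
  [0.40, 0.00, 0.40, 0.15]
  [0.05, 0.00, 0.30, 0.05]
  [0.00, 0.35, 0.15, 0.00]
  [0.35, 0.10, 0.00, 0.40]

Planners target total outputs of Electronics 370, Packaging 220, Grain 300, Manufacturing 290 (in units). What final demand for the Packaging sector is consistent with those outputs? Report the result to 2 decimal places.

I − A =
  [   0.60     0.00    -0.40    -0.15]
  [  -0.05     1.00    -0.30    -0.05]
  [   0.00    -0.35     0.85     0.00]
  [  -0.35    -0.10     0.00     0.60]
d = (I − A) x:
  d_E = (+0.60)·370 + (+0.00)·220 + (-0.40)·300 + (-0.15)·290 = 58.50
  d_P = (-0.05)·370 + (+1.00)·220 + (-0.30)·300 + (-0.05)·290 = 97.00
  d_G = (+0.00)·370 + (-0.35)·220 + (+0.85)·300 + (+0.00)·290 = 178.00
  d_M = (-0.35)·370 + (-0.10)·220 + (+0.00)·300 + (+0.60)·290 = 22.50

d_P = 97.00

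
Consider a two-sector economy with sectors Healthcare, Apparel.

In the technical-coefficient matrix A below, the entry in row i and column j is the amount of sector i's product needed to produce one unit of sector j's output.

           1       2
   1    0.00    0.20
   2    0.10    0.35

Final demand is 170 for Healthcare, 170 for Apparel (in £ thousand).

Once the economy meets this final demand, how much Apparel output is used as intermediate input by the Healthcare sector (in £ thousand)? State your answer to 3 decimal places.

z_21 = 22.937

I − A =
  [   1.00    -0.20]
  [  -0.10     0.65]
det(I−A) = (1.00)(0.65) − (-0.20)(-0.10) = 0.6300
adj(I−A) = [[0.65, 0.20], [0.10, 1.00]]
(I − A)⁻¹ = adj(I−A) / det(I−A) ≈
  [   1.0317     0.3175]
  [   0.1587     1.5873]
First solve x = (I − A)⁻¹ d = adj(I−A)·d / det(I−A); in particular x_1 = (0.65·170 + 0.20·170) / 0.6300 = 144.50 / 0.6300 ≈ 229.36508.
Intermediate flow from 2 to 1: z_21 = a_21 · x_1 = 0.10 × 144.50 / 0.6300 = 14.45 / 0.6300 ≈ 22.937.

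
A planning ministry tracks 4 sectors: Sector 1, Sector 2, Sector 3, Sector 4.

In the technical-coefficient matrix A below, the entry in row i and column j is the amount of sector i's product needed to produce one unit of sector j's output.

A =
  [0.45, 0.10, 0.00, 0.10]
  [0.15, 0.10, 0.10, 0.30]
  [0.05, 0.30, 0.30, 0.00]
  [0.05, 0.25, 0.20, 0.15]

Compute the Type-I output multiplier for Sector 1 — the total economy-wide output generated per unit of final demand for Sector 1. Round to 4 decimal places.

m_1 = 3.1290

I − A =
  [   0.55    -0.10     0.00    -0.10]
  [  -0.15     0.90    -0.10    -0.30]
  [  -0.05    -0.30     0.70     0.00]
  [  -0.05    -0.25    -0.20     0.85]
Compute the cofactors C_ij = (−1)^(i+j)·(3×3 minor ij) of I−A; the adjugate is their transpose:
adj(I−A) = Cᵀ =
  [ 0.43950   0.08300   0.03500   0.08100]
  [ 0.10700   0.32275   0.08225   0.12650]
  [ 0.07725   0.14425   0.35700   0.06000]
  [ 0.07550   0.13375   0.11025   0.31900]
det(I−A) = Σ_j (I−A)_1j·C_1j = (0.55)(0.43950) + (-0.10)(0.10700) + (0.00)(0.07725) + (-0.10)(0.07550) = 0.223475
(I − A)⁻¹ = adj(I−A) / det(I−A) ≈
  [   1.96666     0.37141     0.15662     0.36246]
  [   0.47880     1.44423     0.36805     0.56606]
  [   0.34568     0.64549     1.59749     0.26849]
  [   0.33785     0.59850     0.49334     1.42745]
The output multiplier for sector j is the column-j sum of the Leontief inverse (I − A)⁻¹ = adj(I−A) / det(I−A).
Column 1 of adj(I−A): (0.43950, 0.10700, 0.07725, 0.07550); det(I−A) = 0.223475.
m_1 = (0.43950 + 0.10700 + 0.07725 + 0.07550) / 0.223475 = 0.69925 / 0.223475 ≈ 3.1290.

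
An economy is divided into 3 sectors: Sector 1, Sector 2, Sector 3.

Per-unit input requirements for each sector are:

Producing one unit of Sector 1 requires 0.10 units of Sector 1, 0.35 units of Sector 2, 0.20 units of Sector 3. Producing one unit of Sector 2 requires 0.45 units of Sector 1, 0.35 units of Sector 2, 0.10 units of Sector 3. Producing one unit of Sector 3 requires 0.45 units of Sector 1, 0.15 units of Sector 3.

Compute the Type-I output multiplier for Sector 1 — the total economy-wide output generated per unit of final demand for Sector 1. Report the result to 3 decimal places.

m_1 = 3.511

I − A =
  [   0.90    -0.45    -0.45]
  [  -0.35     0.65     0.00]
  [  -0.20    -0.10     0.85]
Cofactors of I−A, C_ij = (−1)^(i+j)·(minor ij) (rows/columns in the sector order above):
  C_11 = (0.65)(0.85) − (0.00)(-0.10) = 0.5525
  C_12 = −[(-0.35)(0.85) − (0.00)(-0.20)] = 0.2975
  C_13 = (-0.35)(-0.10) − (0.65)(-0.20) = 0.1650
  C_21 = −[(-0.45)(0.85) − (-0.45)(-0.10)] = 0.4275
  C_22 = (0.90)(0.85) − (-0.45)(-0.20) = 0.6750
  C_23 = −[(0.90)(-0.10) − (-0.45)(-0.20)] = 0.1800
  C_31 = (-0.45)(0.00) − (-0.45)(0.65) = 0.2925
  C_32 = −[(0.90)(0.00) − (-0.45)(-0.35)] = 0.1575
  C_33 = (0.90)(0.65) − (-0.45)(-0.35) = 0.4275
det(I−A) = Σ_j (I−A)_1j·C_1j = (0.90)(0.5525) + (-0.45)(0.2975) + (-0.45)(0.1650) = 0.289125
adj(I−A) = Cᵀ =
  [ 0.5525   0.4275   0.2925]
  [ 0.2975   0.6750   0.1575]
  [ 0.1650   0.1800   0.4275]
(I − A)⁻¹ = adj(I−A) / det(I−A) ≈
  [   1.9109     1.4786     1.0117]
  [   1.0290     2.3346     0.5447]
  [   0.5707     0.6226     1.4786]
The output multiplier for sector j is the column-j sum of the Leontief inverse (I − A)⁻¹ = adj(I−A) / det(I−A).
Column 1 of adj(I−A): (0.5525, 0.2975, 0.1650); det(I−A) = 0.289125.
m_1 = (0.5525 + 0.2975 + 0.1650) / 0.289125 = 1.015 / 0.289125 ≈ 3.511.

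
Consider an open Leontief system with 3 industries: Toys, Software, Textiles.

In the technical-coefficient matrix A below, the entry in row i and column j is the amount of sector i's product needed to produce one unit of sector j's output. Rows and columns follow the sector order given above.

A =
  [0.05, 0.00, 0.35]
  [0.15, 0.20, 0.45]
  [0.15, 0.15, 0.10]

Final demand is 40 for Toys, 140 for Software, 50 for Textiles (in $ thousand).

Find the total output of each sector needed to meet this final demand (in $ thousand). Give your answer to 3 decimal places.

x_1 = 83.246, x_2 = 253.421, x_3 = 111.667

I − A =
  [   0.95     0.00    -0.35]
  [  -0.15     0.80    -0.45]
  [  -0.15    -0.15     0.90]
Cofactors of I−A, C_ij = (−1)^(i+j)·(minor ij) (rows/columns in the sector order above):
  C_11 = (0.80)(0.90) − (-0.45)(-0.15) = 0.6525
  C_12 = −[(-0.15)(0.90) − (-0.45)(-0.15)] = 0.2025
  C_13 = (-0.15)(-0.15) − (0.80)(-0.15) = 0.1425
  C_21 = −[(0.00)(0.90) − (-0.35)(-0.15)] = 0.0525
  C_22 = (0.95)(0.90) − (-0.35)(-0.15) = 0.8025
  C_23 = −[(0.95)(-0.15) − (0.00)(-0.15)] = 0.1425
  C_31 = (0.00)(-0.45) − (-0.35)(0.80) = 0.2800
  C_32 = −[(0.95)(-0.45) − (-0.35)(-0.15)] = 0.4800
  C_33 = (0.95)(0.80) − (0.00)(-0.15) = 0.7600
det(I−A) = Σ_j (I−A)_1j·C_1j = (0.95)(0.6525) + (0.00)(0.2025) + (-0.35)(0.1425) = 0.5700
adj(I−A) = Cᵀ =
  [ 0.6525   0.0525   0.2800]
  [ 0.2025   0.8025   0.4800]
  [ 0.1425   0.1425   0.7600]
(I − A)⁻¹ = adj(I−A) / det(I−A) ≈
  [   1.1447     0.0921     0.4912]
  [   0.3553     1.4079     0.8421]
  [   0.2500     0.2500     1.3333]
x = (I − A)⁻¹ d = adj(I−A)·d / det(I−A), with det(I−A) = 0.5700:
  x_1 = (0.6525·40 + 0.0525·140 + 0.2800·50) / 0.5700 = 47.45 / 0.5700 ≈ 83.246
  x_2 = (0.2025·40 + 0.8025·140 + 0.4800·50) / 0.5700 = 144.45 / 0.5700 ≈ 253.421
  x_3 = (0.1425·40 + 0.1425·140 + 0.7600·50) / 0.5700 = 63.65 / 0.5700 ≈ 111.667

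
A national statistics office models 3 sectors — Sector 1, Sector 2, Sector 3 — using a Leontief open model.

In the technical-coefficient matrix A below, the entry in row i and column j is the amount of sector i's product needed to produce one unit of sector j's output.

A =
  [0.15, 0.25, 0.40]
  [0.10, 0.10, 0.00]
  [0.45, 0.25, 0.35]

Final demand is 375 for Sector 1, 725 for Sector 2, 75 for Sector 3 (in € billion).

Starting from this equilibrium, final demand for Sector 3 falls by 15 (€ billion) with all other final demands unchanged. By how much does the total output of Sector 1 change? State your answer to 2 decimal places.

Δx_1 = -17.48

I − A =
  [   0.85    -0.25    -0.40]
  [  -0.10     0.90     0.00]
  [  -0.45    -0.25     0.65]
Cofactors of I−A, C_ij = (−1)^(i+j)·(minor ij) (rows/columns in the sector order above):
  C_11 = (0.90)(0.65) − (0.00)(-0.25) = 0.5850
  C_12 = −[(-0.10)(0.65) − (0.00)(-0.45)] = 0.0650
  C_13 = (-0.10)(-0.25) − (0.90)(-0.45) = 0.4300
  C_21 = −[(-0.25)(0.65) − (-0.40)(-0.25)] = 0.2625
  C_22 = (0.85)(0.65) − (-0.40)(-0.45) = 0.3725
  C_23 = −[(0.85)(-0.25) − (-0.25)(-0.45)] = 0.3250
  C_31 = (-0.25)(0.00) − (-0.40)(0.90) = 0.3600
  C_32 = −[(0.85)(0.00) − (-0.40)(-0.10)] = 0.0400
  C_33 = (0.85)(0.90) − (-0.25)(-0.10) = 0.7400
det(I−A) = Σ_j (I−A)_1j·C_1j = (0.85)(0.5850) + (-0.25)(0.0650) + (-0.40)(0.4300) = 0.3090
adj(I−A) = Cᵀ =
  [ 0.5850   0.2625   0.3600]
  [ 0.0650   0.3725   0.0400]
  [ 0.4300   0.3250   0.7400]
(I − A)⁻¹ = adj(I−A) / det(I−A) ≈
  [   1.8932     0.8495     1.1650]
  [   0.2104     1.2055     0.1294]
  [   1.3916     1.0518     2.3948]
Δx = (I − A)⁻¹ Δd with Δd having -15 in the Sector 3 component and 0 elsewhere.
So Δx_1 = L_13 · (-15), where L_13 = adj(I−A)_13 / det(I−A) = 0.3600 / 0.3090.
Δx_1 = 0.3600 × (-15) / 0.3090 = -5.40 / 0.3090 ≈ -17.48.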